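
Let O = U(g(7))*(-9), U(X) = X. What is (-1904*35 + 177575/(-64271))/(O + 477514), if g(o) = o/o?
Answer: -856639403/6137944771 ≈ -0.13956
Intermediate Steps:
g(o) = 1
O = -9 (O = 1*(-9) = -9)
(-1904*35 + 177575/(-64271))/(O + 477514) = (-1904*35 + 177575/(-64271))/(-9 + 477514) = (-66640 + 177575*(-1/64271))/477505 = (-66640 - 177575/64271)*(1/477505) = -4283197015/64271*1/477505 = -856639403/6137944771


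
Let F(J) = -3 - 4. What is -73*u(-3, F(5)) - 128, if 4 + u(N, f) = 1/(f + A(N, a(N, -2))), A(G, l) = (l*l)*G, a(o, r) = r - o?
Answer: 1713/10 ≈ 171.30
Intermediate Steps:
A(G, l) = G*l**2 (A(G, l) = l**2*G = G*l**2)
F(J) = -7
u(N, f) = -4 + 1/(f + N*(-2 - N)**2)
-73*u(-3, F(5)) - 128 = -73*(1 - 4*(-7) - 4*(-3)*(2 - 3)**2)/(-7 - 3*(2 - 3)**2) - 128 = -73*(1 + 28 - 4*(-3)*(-1)**2)/(-7 - 3*(-1)**2) - 128 = -73*(1 + 28 - 4*(-3)*1)/(-7 - 3*1) - 128 = -73*(1 + 28 + 12)/(-7 - 3) - 128 = -73*41/(-10) - 128 = -(-73)*41/10 - 128 = -73*(-41/10) - 128 = 2993/10 - 128 = 1713/10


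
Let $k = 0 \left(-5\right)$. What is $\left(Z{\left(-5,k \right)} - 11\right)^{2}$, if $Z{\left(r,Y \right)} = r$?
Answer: $256$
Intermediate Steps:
$k = 0$
$\left(Z{\left(-5,k \right)} - 11\right)^{2} = \left(-5 - 11\right)^{2} = \left(-16\right)^{2} = 256$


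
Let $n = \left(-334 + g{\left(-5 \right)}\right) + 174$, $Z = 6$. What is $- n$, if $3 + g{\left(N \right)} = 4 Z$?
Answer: $139$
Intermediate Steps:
$g{\left(N \right)} = 21$ ($g{\left(N \right)} = -3 + 4 \cdot 6 = -3 + 24 = 21$)
$n = -139$ ($n = \left(-334 + 21\right) + 174 = -313 + 174 = -139$)
$- n = \left(-1\right) \left(-139\right) = 139$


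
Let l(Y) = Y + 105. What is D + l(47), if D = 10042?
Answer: 10194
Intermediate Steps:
l(Y) = 105 + Y
D + l(47) = 10042 + (105 + 47) = 10042 + 152 = 10194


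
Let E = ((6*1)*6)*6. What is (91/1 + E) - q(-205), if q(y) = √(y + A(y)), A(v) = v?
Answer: 307 - I*√410 ≈ 307.0 - 20.248*I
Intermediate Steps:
E = 216 (E = (6*6)*6 = 36*6 = 216)
q(y) = √2*√y (q(y) = √(y + y) = √(2*y) = √2*√y)
(91/1 + E) - q(-205) = (91/1 + 216) - √2*√(-205) = (1*91 + 216) - √2*I*√205 = (91 + 216) - I*√410 = 307 - I*√410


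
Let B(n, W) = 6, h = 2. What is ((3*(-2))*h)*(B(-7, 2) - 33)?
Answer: 324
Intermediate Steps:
((3*(-2))*h)*(B(-7, 2) - 33) = ((3*(-2))*2)*(6 - 33) = -6*2*(-27) = -12*(-27) = 324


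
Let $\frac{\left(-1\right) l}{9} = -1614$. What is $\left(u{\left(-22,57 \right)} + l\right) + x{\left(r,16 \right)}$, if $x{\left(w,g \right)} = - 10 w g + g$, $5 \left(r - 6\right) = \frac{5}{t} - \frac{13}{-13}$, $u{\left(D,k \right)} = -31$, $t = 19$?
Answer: $\frac{256701}{19} \approx 13511.0$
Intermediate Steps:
$l = 14526$ ($l = \left(-9\right) \left(-1614\right) = 14526$)
$r = \frac{594}{95}$ ($r = 6 + \frac{\frac{5}{19} - \frac{13}{-13}}{5} = 6 + \frac{5 \cdot \frac{1}{19} - -1}{5} = 6 + \frac{\frac{5}{19} + 1}{5} = 6 + \frac{1}{5} \cdot \frac{24}{19} = 6 + \frac{24}{95} = \frac{594}{95} \approx 6.2526$)
$x{\left(w,g \right)} = g - 10 g w$ ($x{\left(w,g \right)} = - 10 g w + g = g - 10 g w$)
$\left(u{\left(-22,57 \right)} + l\right) + x{\left(r,16 \right)} = \left(-31 + 14526\right) + 16 \left(1 - \frac{1188}{19}\right) = 14495 + 16 \left(1 - \frac{1188}{19}\right) = 14495 + 16 \left(- \frac{1169}{19}\right) = 14495 - \frac{18704}{19} = \frac{256701}{19}$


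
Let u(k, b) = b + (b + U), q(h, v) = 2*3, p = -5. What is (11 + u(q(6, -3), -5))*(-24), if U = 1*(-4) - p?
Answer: -48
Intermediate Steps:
U = 1 (U = 1*(-4) - 1*(-5) = -4 + 5 = 1)
q(h, v) = 6
u(k, b) = 1 + 2*b (u(k, b) = b + (b + 1) = b + (1 + b) = 1 + 2*b)
(11 + u(q(6, -3), -5))*(-24) = (11 + (1 + 2*(-5)))*(-24) = (11 + (1 - 10))*(-24) = (11 - 9)*(-24) = 2*(-24) = -48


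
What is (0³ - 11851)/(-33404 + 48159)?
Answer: -11851/14755 ≈ -0.80319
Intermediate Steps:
(0³ - 11851)/(-33404 + 48159) = (0 - 11851)/14755 = -11851*1/14755 = -11851/14755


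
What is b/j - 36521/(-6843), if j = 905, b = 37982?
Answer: 292962331/6192915 ≈ 47.306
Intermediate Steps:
b/j - 36521/(-6843) = 37982/905 - 36521/(-6843) = 37982*(1/905) - 36521*(-1/6843) = 37982/905 + 36521/6843 = 292962331/6192915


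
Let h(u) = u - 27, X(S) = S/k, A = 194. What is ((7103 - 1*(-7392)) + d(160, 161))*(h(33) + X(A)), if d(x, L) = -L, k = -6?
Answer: -377462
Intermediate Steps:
X(S) = -S/6 (X(S) = S/(-6) = S*(-1/6) = -S/6)
h(u) = -27 + u
((7103 - 1*(-7392)) + d(160, 161))*(h(33) + X(A)) = ((7103 - 1*(-7392)) - 1*161)*((-27 + 33) - 1/6*194) = ((7103 + 7392) - 161)*(6 - 97/3) = (14495 - 161)*(-79/3) = 14334*(-79/3) = -377462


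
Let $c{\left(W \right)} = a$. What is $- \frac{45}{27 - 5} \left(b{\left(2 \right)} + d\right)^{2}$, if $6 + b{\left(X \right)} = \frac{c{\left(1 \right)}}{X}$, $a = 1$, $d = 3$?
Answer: $- \frac{1125}{88} \approx -12.784$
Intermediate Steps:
$c{\left(W \right)} = 1$
$b{\left(X \right)} = -6 + \frac{1}{X}$ ($b{\left(X \right)} = -6 + 1 \frac{1}{X} = -6 + \frac{1}{X}$)
$- \frac{45}{27 - 5} \left(b{\left(2 \right)} + d\right)^{2} = - \frac{45}{27 - 5} \left(\left(-6 + \frac{1}{2}\right) + 3\right)^{2} = - \frac{45}{22} \left(\left(-6 + \frac{1}{2}\right) + 3\right)^{2} = \left(-45\right) \frac{1}{22} \left(- \frac{11}{2} + 3\right)^{2} = - \frac{45 \left(- \frac{5}{2}\right)^{2}}{22} = \left(- \frac{45}{22}\right) \frac{25}{4} = - \frac{1125}{88}$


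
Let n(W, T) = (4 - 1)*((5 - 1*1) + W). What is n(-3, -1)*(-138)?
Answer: -414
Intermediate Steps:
n(W, T) = 12 + 3*W (n(W, T) = 3*((5 - 1) + W) = 3*(4 + W) = 12 + 3*W)
n(-3, -1)*(-138) = (12 + 3*(-3))*(-138) = (12 - 9)*(-138) = 3*(-138) = -414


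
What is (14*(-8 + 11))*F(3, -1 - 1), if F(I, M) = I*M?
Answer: -252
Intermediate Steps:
(14*(-8 + 11))*F(3, -1 - 1) = (14*(-8 + 11))*(3*(-1 - 1)) = (14*3)*(3*(-2)) = 42*(-6) = -252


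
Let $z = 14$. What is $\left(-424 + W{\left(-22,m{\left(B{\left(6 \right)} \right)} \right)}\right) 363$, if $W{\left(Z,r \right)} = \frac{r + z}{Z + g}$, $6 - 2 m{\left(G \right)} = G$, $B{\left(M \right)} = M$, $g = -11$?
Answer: $-154066$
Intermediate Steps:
$m{\left(G \right)} = 3 - \frac{G}{2}$
$W{\left(Z,r \right)} = \frac{14 + r}{-11 + Z}$ ($W{\left(Z,r \right)} = \frac{r + 14}{Z - 11} = \frac{14 + r}{-11 + Z}$)
$\left(-424 + W{\left(-22,m{\left(B{\left(6 \right)} \right)} \right)}\right) 363 = \left(-424 + \frac{14 + \left(3 - 3\right)}{-11 - 22}\right) 363 = \left(-424 + \frac{14 + \left(3 - 3\right)}{-33}\right) 363 = \left(-424 - \frac{14 + 0}{33}\right) 363 = \left(-424 - \frac{14}{33}\right) 363 = \left(- \frac{14006}{33}\right) 363 = -154066$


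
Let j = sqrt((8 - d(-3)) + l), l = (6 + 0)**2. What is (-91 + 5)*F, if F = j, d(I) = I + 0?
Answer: -86*sqrt(47) ≈ -589.59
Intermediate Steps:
d(I) = I
l = 36 (l = 6**2 = 36)
j = sqrt(47) (j = sqrt((8 - 1*(-3)) + 36) = sqrt((8 + 3) + 36) = sqrt(11 + 36) = sqrt(47) ≈ 6.8557)
F = sqrt(47) ≈ 6.8557
(-91 + 5)*F = (-91 + 5)*sqrt(47) = -86*sqrt(47)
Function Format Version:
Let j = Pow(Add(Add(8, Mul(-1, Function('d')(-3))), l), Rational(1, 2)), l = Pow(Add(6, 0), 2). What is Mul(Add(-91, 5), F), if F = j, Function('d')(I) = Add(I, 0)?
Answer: Mul(-86, Pow(47, Rational(1, 2))) ≈ -589.59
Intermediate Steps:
Function('d')(I) = I
l = 36 (l = Pow(6, 2) = 36)
j = Pow(47, Rational(1, 2)) (j = Pow(Add(Add(8, Mul(-1, -3)), 36), Rational(1, 2)) = Pow(Add(Add(8, 3), 36), Rational(1, 2)) = Pow(Add(11, 36), Rational(1, 2)) = Pow(47, Rational(1, 2)) ≈ 6.8557)
F = Pow(47, Rational(1, 2)) ≈ 6.8557
Mul(Add(-91, 5), F) = Mul(Add(-91, 5), Pow(47, Rational(1, 2))) = Mul(-86, Pow(47, Rational(1, 2)))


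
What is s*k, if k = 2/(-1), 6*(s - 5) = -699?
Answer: 223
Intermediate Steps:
s = -223/2 (s = 5 + (⅙)*(-699) = 5 - 233/2 = -223/2 ≈ -111.50)
k = -2 (k = 2*(-1) = -2)
s*k = -223/2*(-2) = 223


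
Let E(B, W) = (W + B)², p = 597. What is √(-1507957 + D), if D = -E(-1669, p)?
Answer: I*√2657141 ≈ 1630.1*I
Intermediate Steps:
E(B, W) = (B + W)²
D = -1149184 (D = -(-1669 + 597)² = -1*(-1072)² = -1*1149184 = -1149184)
√(-1507957 + D) = √(-1507957 - 1149184) = √(-2657141) = I*√2657141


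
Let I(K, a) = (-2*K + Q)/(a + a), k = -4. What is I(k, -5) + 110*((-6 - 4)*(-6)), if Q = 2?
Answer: 6599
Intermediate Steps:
I(K, a) = (2 - 2*K)/(2*a) (I(K, a) = (-2*K + 2)/(a + a) = (2 - 2*K)/((2*a)) = (2 - 2*K)*(1/(2*a)) = (2 - 2*K)/(2*a))
I(k, -5) + 110*((-6 - 4)*(-6)) = (1 - 1*(-4))/(-5) + 110*((-6 - 4)*(-6)) = -(1 + 4)/5 + 110*(-10*(-6)) = -⅕*5 + 110*60 = -1 + 6600 = 6599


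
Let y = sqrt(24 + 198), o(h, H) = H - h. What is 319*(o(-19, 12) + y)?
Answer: 9889 + 319*sqrt(222) ≈ 14642.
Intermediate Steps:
y = sqrt(222) ≈ 14.900
319*(o(-19, 12) + y) = 319*((12 - 1*(-19)) + sqrt(222)) = 319*((12 + 19) + sqrt(222)) = 319*(31 + sqrt(222)) = 9889 + 319*sqrt(222)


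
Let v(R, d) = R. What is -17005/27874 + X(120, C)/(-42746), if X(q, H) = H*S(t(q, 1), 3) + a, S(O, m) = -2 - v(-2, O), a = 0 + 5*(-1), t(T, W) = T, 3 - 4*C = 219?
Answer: -16517190/27079591 ≈ -0.60995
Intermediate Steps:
C = -54 (C = ¾ - ¼*219 = ¾ - 219/4 = -54)
a = -5 (a = 0 - 5 = -5)
S(O, m) = 0 (S(O, m) = -2 - 1*(-2) = -2 + 2 = 0)
X(q, H) = -5 (X(q, H) = H*0 - 5 = 0 - 5 = -5)
-17005/27874 + X(120, C)/(-42746) = -17005/27874 - 5/(-42746) = -17005*1/27874 - 5*(-1/42746) = -17005/27874 + 5/42746 = -16517190/27079591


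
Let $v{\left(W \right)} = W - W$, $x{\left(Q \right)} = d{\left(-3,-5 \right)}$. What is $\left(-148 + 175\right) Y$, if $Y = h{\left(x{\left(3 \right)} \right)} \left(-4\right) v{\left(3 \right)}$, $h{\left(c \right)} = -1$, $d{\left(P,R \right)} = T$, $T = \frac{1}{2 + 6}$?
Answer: $0$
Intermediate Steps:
$T = \frac{1}{8} \approx 0.125$
$d{\left(P,R \right)} = \frac{1}{8}$
$x{\left(Q \right)} = \frac{1}{8}$
$v{\left(W \right)} = 0$
$Y = 0$ ($Y = \left(-1\right) \left(-4\right) 0 = 4 \cdot 0 = 0$)
$\left(-148 + 175\right) Y = \left(-148 + 175\right) 0 = 27 \cdot 0 = 0$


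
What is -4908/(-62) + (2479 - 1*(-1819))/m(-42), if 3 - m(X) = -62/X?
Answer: 1438263/496 ≈ 2899.7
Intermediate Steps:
m(X) = 3 + 62/X (m(X) = 3 - (-62)/X = 3 + 62/X)
-4908/(-62) + (2479 - 1*(-1819))/m(-42) = -4908/(-62) + (2479 - 1*(-1819))/(3 + 62/(-42)) = -4908*(-1/62) + (2479 + 1819)/(3 + 62*(-1/42)) = 2454/31 + 4298/(3 - 31/21) = 2454/31 + 4298/(32/21) = 2454/31 + 4298*(21/32) = 2454/31 + 45129/16 = 1438263/496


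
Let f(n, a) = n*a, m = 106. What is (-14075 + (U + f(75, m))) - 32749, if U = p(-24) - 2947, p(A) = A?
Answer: -41845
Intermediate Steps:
U = -2971 (U = -24 - 2947 = -2971)
f(n, a) = a*n
(-14075 + (U + f(75, m))) - 32749 = (-14075 + (-2971 + 106*75)) - 32749 = (-14075 + (-2971 + 7950)) - 32749 = (-14075 + 4979) - 32749 = -9096 - 32749 = -41845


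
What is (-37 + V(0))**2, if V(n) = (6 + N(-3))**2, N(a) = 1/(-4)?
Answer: 3969/256 ≈ 15.504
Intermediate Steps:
N(a) = -1/4
V(n) = 529/16 (V(n) = (6 - 1/4)**2 = (23/4)**2 = 529/16)
(-37 + V(0))**2 = (-37 + 529/16)**2 = (-63/16)**2 = 3969/256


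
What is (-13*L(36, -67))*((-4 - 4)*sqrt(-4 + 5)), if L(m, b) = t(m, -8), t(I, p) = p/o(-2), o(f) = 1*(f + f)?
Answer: 208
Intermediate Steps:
o(f) = 2*f (o(f) = 1*(2*f) = 2*f)
t(I, p) = -p/4 (t(I, p) = p/((2*(-2))) = p/(-4) = p*(-1/4) = -p/4)
L(m, b) = 2 (L(m, b) = -1/4*(-8) = 2)
(-13*L(36, -67))*((-4 - 4)*sqrt(-4 + 5)) = (-13*2)*((-4 - 4)*sqrt(-4 + 5)) = -(-208)*sqrt(1) = -(-208) = -26*(-8) = 208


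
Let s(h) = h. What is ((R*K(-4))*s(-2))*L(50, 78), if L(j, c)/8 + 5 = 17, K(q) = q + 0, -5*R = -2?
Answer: 1536/5 ≈ 307.20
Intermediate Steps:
R = ⅖ (R = -⅕*(-2) = ⅖ ≈ 0.40000)
K(q) = q
L(j, c) = 96 (L(j, c) = -40 + 8*17 = -40 + 136 = 96)
((R*K(-4))*s(-2))*L(50, 78) = (((⅖)*(-4))*(-2))*96 = -8/5*(-2)*96 = (16/5)*96 = 1536/5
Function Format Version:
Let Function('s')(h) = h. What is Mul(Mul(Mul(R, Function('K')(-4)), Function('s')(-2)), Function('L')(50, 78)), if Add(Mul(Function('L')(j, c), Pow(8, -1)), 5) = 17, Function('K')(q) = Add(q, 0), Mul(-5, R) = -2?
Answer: Rational(1536, 5) ≈ 307.20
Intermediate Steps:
R = Rational(2, 5) (R = Mul(Rational(-1, 5), -2) = Rational(2, 5) ≈ 0.40000)
Function('K')(q) = q
Function('L')(j, c) = 96 (Function('L')(j, c) = Add(-40, Mul(8, 17)) = Add(-40, 136) = 96)
Mul(Mul(Mul(R, Function('K')(-4)), Function('s')(-2)), Function('L')(50, 78)) = Mul(Mul(Mul(Rational(2, 5), -4), -2), 96) = Mul(Mul(Rational(-8, 5), -2), 96) = Mul(Rational(16, 5), 96) = Rational(1536, 5)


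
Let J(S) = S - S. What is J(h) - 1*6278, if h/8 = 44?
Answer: -6278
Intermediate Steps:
h = 352 (h = 8*44 = 352)
J(S) = 0
J(h) - 1*6278 = 0 - 1*6278 = 0 - 6278 = -6278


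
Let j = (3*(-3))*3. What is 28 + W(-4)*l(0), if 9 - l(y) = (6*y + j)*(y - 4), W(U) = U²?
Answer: -1556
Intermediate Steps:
j = -27 (j = -9*3 = -27)
l(y) = 9 - (-27 + 6*y)*(-4 + y) (l(y) = 9 - (6*y - 27)*(y - 4) = 9 - (-27 + 6*y)*(-4 + y))
28 + W(-4)*l(0) = 28 + (-4)²*(-99 - 6*0² + 51*0) = 28 + 16*(-99 - 6*0 + 0) = 28 + 16*(-99 + 0 + 0) = 28 + 16*(-99) = 28 - 1584 = -1556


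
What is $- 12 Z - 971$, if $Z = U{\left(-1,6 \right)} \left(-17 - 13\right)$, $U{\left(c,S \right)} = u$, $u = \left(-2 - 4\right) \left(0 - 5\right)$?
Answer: $9829$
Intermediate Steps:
$u = 30$ ($u = \left(-6\right) \left(-5\right) = 30$)
$U{\left(c,S \right)} = 30$
$Z = -900$ ($Z = 30 \left(-17 - 13\right) = 30 \left(-30\right) = -900$)
$- 12 Z - 971 = \left(-12\right) \left(-900\right) - 971 = 10800 - 971 = 9829$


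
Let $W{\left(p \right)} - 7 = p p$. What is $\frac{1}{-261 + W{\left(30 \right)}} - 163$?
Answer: $- \frac{105297}{646} \approx -163.0$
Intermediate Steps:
$W{\left(p \right)} = 7 + p^{2}$ ($W{\left(p \right)} = 7 + p p = 7 + p^{2}$)
$\frac{1}{-261 + W{\left(30 \right)}} - 163 = \frac{1}{-261 + \left(7 + 30^{2}\right)} - 163 = \frac{1}{-261 + \left(7 + 900\right)} - 163 = \frac{1}{-261 + 907} - 163 = \frac{1}{646} - 163 = - \frac{105297}{646}$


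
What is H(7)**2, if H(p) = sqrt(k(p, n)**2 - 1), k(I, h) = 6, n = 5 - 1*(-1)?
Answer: 35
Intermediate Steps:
n = 6 (n = 5 + 1 = 6)
H(p) = sqrt(35) (H(p) = sqrt(6**2 - 1) = sqrt(36 - 1) = sqrt(35))
H(7)**2 = (sqrt(35))**2 = 35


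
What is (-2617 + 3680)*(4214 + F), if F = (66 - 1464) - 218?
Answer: 2761674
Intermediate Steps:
F = -1616 (F = -1398 - 218 = -1616)
(-2617 + 3680)*(4214 + F) = (-2617 + 3680)*(4214 - 1616) = 1063*2598 = 2761674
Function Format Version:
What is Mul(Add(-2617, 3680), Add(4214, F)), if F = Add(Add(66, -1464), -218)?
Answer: 2761674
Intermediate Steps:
F = -1616 (F = Add(-1398, -218) = -1616)
Mul(Add(-2617, 3680), Add(4214, F)) = Mul(Add(-2617, 3680), Add(4214, -1616)) = Mul(1063, 2598) = 2761674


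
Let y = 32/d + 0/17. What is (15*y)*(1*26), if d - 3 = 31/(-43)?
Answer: 268320/49 ≈ 5475.9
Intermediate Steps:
d = 98/43 (d = 3 + 31/(-43) = 3 + 31*(-1/43) = 3 - 31/43 = 98/43 ≈ 2.2791)
y = 688/49 (y = 32/(98/43) + 0/17 = 32*(43/98) + 0*(1/17) = 688/49 + 0 = 688/49 ≈ 14.041)
(15*y)*(1*26) = (15*(688/49))*(1*26) = (10320/49)*26 = 268320/49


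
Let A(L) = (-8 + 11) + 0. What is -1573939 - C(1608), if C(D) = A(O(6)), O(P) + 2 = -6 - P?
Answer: -1573942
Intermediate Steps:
O(P) = -8 - P (O(P) = -2 + (-6 - P) = -8 - P)
A(L) = 3 (A(L) = 3 + 0 = 3)
C(D) = 3
-1573939 - C(1608) = -1573939 - 1*3 = -1573939 - 3 = -1573942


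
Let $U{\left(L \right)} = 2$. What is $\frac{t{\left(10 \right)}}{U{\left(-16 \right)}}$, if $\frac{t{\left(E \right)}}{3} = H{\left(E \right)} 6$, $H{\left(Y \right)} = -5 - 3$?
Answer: $-72$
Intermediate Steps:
$H{\left(Y \right)} = -8$ ($H{\left(Y \right)} = -5 - 3 = -8$)
$t{\left(E \right)} = -144$ ($t{\left(E \right)} = 3 \left(\left(-8\right) 6\right) = 3 \left(-48\right) = -144$)
$\frac{t{\left(10 \right)}}{U{\left(-16 \right)}} = - \frac{144}{2} = \left(-144\right) \frac{1}{2} = -72$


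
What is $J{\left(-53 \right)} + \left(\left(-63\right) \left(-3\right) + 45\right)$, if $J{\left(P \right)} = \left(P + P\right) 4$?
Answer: $-190$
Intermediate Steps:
$J{\left(P \right)} = 8 P$ ($J{\left(P \right)} = 2 P 4 = 8 P$)
$J{\left(-53 \right)} + \left(\left(-63\right) \left(-3\right) + 45\right) = 8 \left(-53\right) + \left(\left(-63\right) \left(-3\right) + 45\right) = -424 + \left(189 + 45\right) = -424 + 234 = -190$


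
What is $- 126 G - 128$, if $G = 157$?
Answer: $-19910$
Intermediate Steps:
$- 126 G - 128 = \left(-126\right) 157 - 128 = -19782 - 128 = -19910$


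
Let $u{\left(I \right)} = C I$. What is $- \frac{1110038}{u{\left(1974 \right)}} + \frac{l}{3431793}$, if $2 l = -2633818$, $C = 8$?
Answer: $- \frac{212789848059}{3010826392} \approx -70.675$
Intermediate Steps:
$l = -1316909$ ($l = \frac{1}{2} \left(-2633818\right) = -1316909$)
$u{\left(I \right)} = 8 I$
$- \frac{1110038}{u{\left(1974 \right)}} + \frac{l}{3431793} = - \frac{1110038}{8 \cdot 1974} - \frac{1316909}{3431793} = - \frac{1110038}{15792} - \frac{1316909}{3431793} = \left(-1110038\right) \frac{1}{15792} - \frac{1316909}{3431793} = - \frac{555019}{7896} - \frac{1316909}{3431793} = - \frac{212789848059}{3010826392}$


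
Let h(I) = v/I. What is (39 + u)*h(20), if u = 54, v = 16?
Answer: 372/5 ≈ 74.400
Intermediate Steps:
h(I) = 16/I
(39 + u)*h(20) = (39 + 54)*(16/20) = 93*(16*(1/20)) = 93*(⅘) = 372/5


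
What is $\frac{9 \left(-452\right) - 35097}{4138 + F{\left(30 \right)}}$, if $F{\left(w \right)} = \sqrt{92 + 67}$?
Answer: $- \frac{32412954}{3424577} + \frac{7833 \sqrt{159}}{3424577} \approx -9.436$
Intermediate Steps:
$F{\left(w \right)} = \sqrt{159}$
$\frac{9 \left(-452\right) - 35097}{4138 + F{\left(30 \right)}} = \frac{9 \left(-452\right) - 35097}{4138 + \sqrt{159}} = \frac{-4068 - 35097}{4138 + \sqrt{159}} = - \frac{39165}{4138 + \sqrt{159}}$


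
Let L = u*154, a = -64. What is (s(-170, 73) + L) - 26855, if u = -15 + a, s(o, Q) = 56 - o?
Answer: -38795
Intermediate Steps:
u = -79 (u = -15 - 64 = -79)
L = -12166 (L = -79*154 = -12166)
(s(-170, 73) + L) - 26855 = ((56 - 1*(-170)) - 12166) - 26855 = ((56 + 170) - 12166) - 26855 = (226 - 12166) - 26855 = -11940 - 26855 = -38795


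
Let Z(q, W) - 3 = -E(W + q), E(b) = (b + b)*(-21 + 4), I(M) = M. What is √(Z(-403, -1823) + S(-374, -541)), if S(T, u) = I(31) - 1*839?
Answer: 7*I*√1561 ≈ 276.57*I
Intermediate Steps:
E(b) = -34*b (E(b) = (2*b)*(-17) = -34*b)
S(T, u) = -808 (S(T, u) = 31 - 1*839 = 31 - 839 = -808)
Z(q, W) = 3 + 34*W + 34*q (Z(q, W) = 3 - (-34)*(W + q) = 3 - (-34*W - 34*q) = 3 + (34*W + 34*q) = 3 + 34*W + 34*q)
√(Z(-403, -1823) + S(-374, -541)) = √((3 + 34*(-1823) + 34*(-403)) - 808) = √((3 - 61982 - 13702) - 808) = √(-75681 - 808) = √(-76489) = 7*I*√1561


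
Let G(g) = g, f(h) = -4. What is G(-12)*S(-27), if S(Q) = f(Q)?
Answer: 48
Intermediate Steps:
S(Q) = -4
G(-12)*S(-27) = -12*(-4) = 48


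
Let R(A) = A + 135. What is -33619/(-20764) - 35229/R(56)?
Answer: -725073727/3965924 ≈ -182.83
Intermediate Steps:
R(A) = 135 + A
-33619/(-20764) - 35229/R(56) = -33619/(-20764) - 35229/(135 + 56) = -33619*(-1/20764) - 35229/191 = 33619/20764 - 35229*1/191 = 33619/20764 - 35229/191 = -725073727/3965924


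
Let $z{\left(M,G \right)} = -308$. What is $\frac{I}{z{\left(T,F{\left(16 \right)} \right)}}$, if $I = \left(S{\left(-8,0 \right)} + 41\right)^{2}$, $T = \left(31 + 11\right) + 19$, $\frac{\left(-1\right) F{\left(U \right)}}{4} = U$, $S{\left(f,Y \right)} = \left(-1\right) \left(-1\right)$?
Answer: $- \frac{63}{11} \approx -5.7273$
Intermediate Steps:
$S{\left(f,Y \right)} = 1$
$F{\left(U \right)} = - 4 U$
$T = 61$ ($T = 42 + 19 = 61$)
$I = 1764$ ($I = \left(1 + 41\right)^{2} = 42^{2} = 1764$)
$\frac{I}{z{\left(T,F{\left(16 \right)} \right)}} = \frac{1764}{-308} = 1764 \left(- \frac{1}{308}\right) = - \frac{63}{11}$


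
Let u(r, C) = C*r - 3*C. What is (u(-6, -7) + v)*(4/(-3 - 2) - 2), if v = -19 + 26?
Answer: -196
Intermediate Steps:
u(r, C) = -3*C + C*r
v = 7
(u(-6, -7) + v)*(4/(-3 - 2) - 2) = (-7*(-3 - 6) + 7)*(4/(-3 - 2) - 2) = (-7*(-9) + 7)*(4/(-5) - 2) = (63 + 7)*(4*(-⅕) - 2) = 70*(-⅘ - 2) = 70*(-14/5) = -196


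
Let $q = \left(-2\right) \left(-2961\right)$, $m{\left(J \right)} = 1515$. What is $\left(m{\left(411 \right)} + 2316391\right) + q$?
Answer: $2323828$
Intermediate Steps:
$q = 5922$
$\left(m{\left(411 \right)} + 2316391\right) + q = \left(1515 + 2316391\right) + 5922 = 2317906 + 5922 = 2323828$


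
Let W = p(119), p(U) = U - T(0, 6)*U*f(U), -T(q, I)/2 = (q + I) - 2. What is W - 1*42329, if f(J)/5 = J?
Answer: 524230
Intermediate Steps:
T(q, I) = 4 - 2*I - 2*q (T(q, I) = -2*((q + I) - 2) = -2*((I + q) - 2) = -2*(-2 + I + q) = 4 - 2*I - 2*q)
f(J) = 5*J
p(U) = U + 40*U**2 (p(U) = U - (4 - 2*6 - 2*0)*U*5*U = U - (4 - 12 + 0)*U*5*U = U - (-8*U)*5*U = U - (-40)*U**2 = U + 40*U**2)
W = 566559 (W = 119*(1 + 40*119) = 119*(1 + 4760) = 119*4761 = 566559)
W - 1*42329 = 566559 - 1*42329 = 566559 - 42329 = 524230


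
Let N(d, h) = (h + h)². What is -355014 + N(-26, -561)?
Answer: 903870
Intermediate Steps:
N(d, h) = 4*h² (N(d, h) = (2*h)² = 4*h²)
-355014 + N(-26, -561) = -355014 + 4*(-561)² = -355014 + 4*314721 = -355014 + 1258884 = 903870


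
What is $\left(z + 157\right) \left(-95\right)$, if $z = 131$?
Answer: $-27360$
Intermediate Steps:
$\left(z + 157\right) \left(-95\right) = \left(131 + 157\right) \left(-95\right) = 288 \left(-95\right) = -27360$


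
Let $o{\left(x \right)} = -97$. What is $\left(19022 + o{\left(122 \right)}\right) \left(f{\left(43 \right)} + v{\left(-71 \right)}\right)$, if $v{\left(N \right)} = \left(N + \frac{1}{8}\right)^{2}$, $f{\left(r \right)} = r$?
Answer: $\frac{6136260925}{64} \approx 9.5879 \cdot 10^{7}$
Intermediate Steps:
$v{\left(N \right)} = \left(\frac{1}{8} + N\right)^{2}$ ($v{\left(N \right)} = \left(N + \frac{1}{8}\right)^{2} = \left(\frac{1}{8} + N\right)^{2}$)
$\left(19022 + o{\left(122 \right)}\right) \left(f{\left(43 \right)} + v{\left(-71 \right)}\right) = \left(19022 - 97\right) \left(43 + \frac{\left(1 + 8 \left(-71\right)\right)^{2}}{64}\right) = 18925 \left(43 + \frac{\left(1 - 568\right)^{2}}{64}\right) = 18925 \left(43 + \frac{\left(-567\right)^{2}}{64}\right) = 18925 \left(43 + \frac{1}{64} \cdot 321489\right) = 18925 \left(43 + \frac{321489}{64}\right) = 18925 \cdot \frac{324241}{64} = \frac{6136260925}{64}$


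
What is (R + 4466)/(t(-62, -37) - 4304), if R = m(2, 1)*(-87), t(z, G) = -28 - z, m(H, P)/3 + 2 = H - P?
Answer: -4727/4270 ≈ -1.1070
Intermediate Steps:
m(H, P) = -6 - 3*P + 3*H (m(H, P) = -6 + 3*(H - P) = -6 + (-3*P + 3*H) = -6 - 3*P + 3*H)
R = 261 (R = (-6 - 3*1 + 3*2)*(-87) = (-6 - 3 + 6)*(-87) = -3*(-87) = 261)
(R + 4466)/(t(-62, -37) - 4304) = (261 + 4466)/((-28 - 1*(-62)) - 4304) = 4727/((-28 + 62) - 4304) = 4727/(34 - 4304) = 4727/(-4270) = 4727*(-1/4270) = -4727/4270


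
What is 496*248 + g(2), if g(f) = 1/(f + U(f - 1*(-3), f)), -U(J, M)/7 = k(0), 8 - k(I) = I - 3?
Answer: 9225599/75 ≈ 1.2301e+5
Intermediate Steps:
k(I) = 11 - I (k(I) = 8 - (I - 3) = 8 - (-3 + I) = 8 + (3 - I) = 11 - I)
U(J, M) = -77 (U(J, M) = -7*(11 - 1*0) = -7*(11 + 0) = -7*11 = -77)
g(f) = 1/(-77 + f) (g(f) = 1/(f - 77) = 1/(-77 + f))
496*248 + g(2) = 496*248 + 1/(-77 + 2) = 123008 + 1/(-75) = 123008 - 1/75 = 9225599/75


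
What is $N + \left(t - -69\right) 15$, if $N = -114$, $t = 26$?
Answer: $1311$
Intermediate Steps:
$N + \left(t - -69\right) 15 = -114 + \left(26 - -69\right) 15 = -114 + \left(26 + 69\right) 15 = -114 + 95 \cdot 15 = -114 + 1425 = 1311$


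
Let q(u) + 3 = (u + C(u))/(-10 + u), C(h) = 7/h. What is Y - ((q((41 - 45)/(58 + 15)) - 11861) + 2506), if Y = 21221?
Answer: 89742625/2936 ≈ 30566.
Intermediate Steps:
q(u) = -3 + (u + 7/u)/(-10 + u)
Y - ((q((41 - 45)/(58 + 15)) - 11861) + 2506) = 21221 - (((7 + 2*((41 - 45)/(58 + 15))*(15 - (41 - 45)/(58 + 15)))/((((41 - 45)/(58 + 15)))*(-10 + (41 - 45)/(58 + 15))) - 11861) + 2506) = 21221 - (((7 + 2*(-4/73)*(15 - (-4)/73))/(((-4/73))*(-10 - 4/73)) - 11861) + 2506) = 21221 - (((7 + 2*(-4*1/73)*(15 - (-4)/73))/(((-4*1/73))*(-10 - 4*1/73)) - 11861) + 2506) = 21221 - (((7 + 2*(-4/73)*(15 - 1*(-4/73)))/((-4/73)*(-10 - 4/73)) - 11861) + 2506) = 21221 - ((-73*(7 + 2*(-4/73)*(15 + 4/73))/(4*(-734/73)) - 11861) + 2506) = 21221 - ((-73/4*(-73/734)*(7 + 2*(-4/73)*(1099/73)) - 11861) + 2506) = 21221 - ((-73/4*(-73/734)*(7 - 8792/5329) - 11861) + 2506) = 21221 - ((-73/4*(-73/734)*28511/5329 - 11861) + 2506) = 21221 - ((28511/2936 - 11861) + 2506) = 21221 - (-34795385/2936 + 2506) = 21221 - 1*(-27437769/2936) = 21221 + 27437769/2936 = 89742625/2936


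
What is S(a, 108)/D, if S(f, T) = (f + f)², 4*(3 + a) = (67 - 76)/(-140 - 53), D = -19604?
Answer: -5322249/2920917584 ≈ -0.0018221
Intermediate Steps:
a = -2307/772 (a = -3 + ((67 - 76)/(-140 - 53))/4 = -3 + (-9/(-193))/4 = -3 + (-9*(-1/193))/4 = -3 + (¼)*(9/193) = -3 + 9/772 = -2307/772 ≈ -2.9883)
S(f, T) = 4*f² (S(f, T) = (2*f)² = 4*f²)
S(a, 108)/D = (4*(-2307/772)²)/(-19604) = (4*(5322249/595984))*(-1/19604) = (5322249/148996)*(-1/19604) = -5322249/2920917584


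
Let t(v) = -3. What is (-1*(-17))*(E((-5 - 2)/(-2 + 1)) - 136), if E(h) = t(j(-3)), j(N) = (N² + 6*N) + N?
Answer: -2363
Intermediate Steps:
j(N) = N² + 7*N
E(h) = -3
(-1*(-17))*(E((-5 - 2)/(-2 + 1)) - 136) = (-1*(-17))*(-3 - 136) = 17*(-139) = -2363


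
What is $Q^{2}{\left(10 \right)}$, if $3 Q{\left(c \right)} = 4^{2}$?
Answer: $\frac{256}{9} \approx 28.444$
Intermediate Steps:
$Q{\left(c \right)} = \frac{16}{3}$ ($Q{\left(c \right)} = \frac{4^{2}}{3} = \frac{1}{3} \cdot 16 = \frac{16}{3}$)
$Q^{2}{\left(10 \right)} = \left(\frac{16}{3}\right)^{2} = \frac{256}{9}$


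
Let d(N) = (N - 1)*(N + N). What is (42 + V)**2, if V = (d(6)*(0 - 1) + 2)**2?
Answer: 11600836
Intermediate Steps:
d(N) = 2*N*(-1 + N) (d(N) = (-1 + N)*(2*N) = 2*N*(-1 + N))
V = 3364 (V = ((2*6*(-1 + 6))*(0 - 1) + 2)**2 = ((2*6*5)*(-1) + 2)**2 = (60*(-1) + 2)**2 = (-60 + 2)**2 = (-58)**2 = 3364)
(42 + V)**2 = (42 + 3364)**2 = 3406**2 = 11600836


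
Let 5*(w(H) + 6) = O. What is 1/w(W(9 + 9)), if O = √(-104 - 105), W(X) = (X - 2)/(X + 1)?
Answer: -150/1109 - 5*I*√209/1109 ≈ -0.13526 - 0.06518*I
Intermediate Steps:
W(X) = (-2 + X)/(1 + X)
O = I*√209 (O = √(-209) = I*√209 ≈ 14.457*I)
w(H) = -6 + I*√209/5 (w(H) = -6 + (I*√209)/5 = -6 + I*√209/5)
1/w(W(9 + 9)) = 1/(-6 + I*√209/5)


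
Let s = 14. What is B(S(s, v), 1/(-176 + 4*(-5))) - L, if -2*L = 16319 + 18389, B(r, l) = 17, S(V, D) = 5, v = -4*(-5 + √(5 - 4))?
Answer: 17371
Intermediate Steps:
v = 16 (v = -4*(-5 + √1) = -4*(-5 + 1) = -4*(-4) = 16)
L = -17354 (L = -(16319 + 18389)/2 = -½*34708 = -17354)
B(S(s, v), 1/(-176 + 4*(-5))) - L = 17 - 1*(-17354) = 17 + 17354 = 17371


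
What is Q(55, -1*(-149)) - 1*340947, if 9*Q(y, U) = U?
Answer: -3068374/9 ≈ -3.4093e+5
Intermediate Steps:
Q(y, U) = U/9
Q(55, -1*(-149)) - 1*340947 = (-1*(-149))/9 - 1*340947 = (⅑)*149 - 340947 = 149/9 - 340947 = -3068374/9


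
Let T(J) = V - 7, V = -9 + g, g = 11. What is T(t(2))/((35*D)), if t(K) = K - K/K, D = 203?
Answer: -1/1421 ≈ -0.00070373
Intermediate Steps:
V = 2 (V = -9 + 11 = 2)
t(K) = -1 + K (t(K) = K - 1*1 = K - 1 = -1 + K)
T(J) = -5 (T(J) = 2 - 7 = -5)
T(t(2))/((35*D)) = -5/(35*203) = -5/7105 = -5*1/7105 = -1/1421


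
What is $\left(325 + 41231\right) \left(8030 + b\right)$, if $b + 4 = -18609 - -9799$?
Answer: $-32579904$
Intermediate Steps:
$b = -8814$ ($b = -4 - 8810 = -8814$)
$\left(325 + 41231\right) \left(8030 + b\right) = \left(325 + 41231\right) \left(8030 - 8814\right) = 41556 \left(-784\right) = -32579904$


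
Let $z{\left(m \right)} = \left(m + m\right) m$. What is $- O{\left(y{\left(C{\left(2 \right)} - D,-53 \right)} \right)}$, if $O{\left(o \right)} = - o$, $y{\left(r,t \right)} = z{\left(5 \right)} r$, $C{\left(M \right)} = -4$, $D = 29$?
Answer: $-1650$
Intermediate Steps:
$z{\left(m \right)} = 2 m^{2}$ ($z{\left(m \right)} = 2 m m = 2 m^{2}$)
$y{\left(r,t \right)} = 50 r$ ($y{\left(r,t \right)} = 2 \cdot 5^{2} r = 2 \cdot 25 r = 50 r$)
$- O{\left(y{\left(C{\left(2 \right)} - D,-53 \right)} \right)} = - \left(-1\right) 50 \left(-4 - 29\right) = - \left(-1\right) 50 \left(-33\right) = - \left(-1\right) \left(-1650\right) = \left(-1\right) 1650 = -1650$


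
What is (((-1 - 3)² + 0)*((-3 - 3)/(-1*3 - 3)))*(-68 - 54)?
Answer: -1952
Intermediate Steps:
(((-1 - 3)² + 0)*((-3 - 3)/(-1*3 - 3)))*(-68 - 54) = (((-4)² + 0)*(-6/(-3 - 3)))*(-122) = ((16 + 0)*(-6/(-6)))*(-122) = (16*(-6*(-⅙)))*(-122) = (16*1)*(-122) = 16*(-122) = -1952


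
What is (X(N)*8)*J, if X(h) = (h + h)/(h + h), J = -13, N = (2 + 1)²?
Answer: -104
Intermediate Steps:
N = 9 (N = 3² = 9)
X(h) = 1 (X(h) = (2*h)/((2*h)) = (2*h)*(1/(2*h)) = 1)
(X(N)*8)*J = (1*8)*(-13) = 8*(-13) = -104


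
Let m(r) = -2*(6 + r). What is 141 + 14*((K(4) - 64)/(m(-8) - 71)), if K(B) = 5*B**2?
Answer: 9223/67 ≈ 137.66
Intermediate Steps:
m(r) = -12 - 2*r
141 + 14*((K(4) - 64)/(m(-8) - 71)) = 141 + 14*((5*4**2 - 64)/((-12 - 2*(-8)) - 71)) = 141 + 14*((5*16 - 64)/((-12 + 16) - 71)) = 141 + 14*((80 - 64)/(4 - 71)) = 141 + 14*(16/(-67)) = 141 + 14*(16*(-1/67)) = 141 + 14*(-16/67) = 141 - 224/67 = 9223/67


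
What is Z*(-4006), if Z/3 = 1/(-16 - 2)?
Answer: 2003/3 ≈ 667.67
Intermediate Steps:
Z = -1/6 (Z = 3/(-16 - 2) = 3/(-18) = 3*(-1/18) = -1/6 ≈ -0.16667)
Z*(-4006) = -1/6*(-4006) = 2003/3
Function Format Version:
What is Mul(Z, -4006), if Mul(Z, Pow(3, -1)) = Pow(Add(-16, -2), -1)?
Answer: Rational(2003, 3) ≈ 667.67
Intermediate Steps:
Z = Rational(-1, 6) (Z = Mul(3, Pow(Add(-16, -2), -1)) = Mul(3, Pow(-18, -1)) = Mul(3, Rational(-1, 18)) = Rational(-1, 6) ≈ -0.16667)
Mul(Z, -4006) = Mul(Rational(-1, 6), -4006) = Rational(2003, 3)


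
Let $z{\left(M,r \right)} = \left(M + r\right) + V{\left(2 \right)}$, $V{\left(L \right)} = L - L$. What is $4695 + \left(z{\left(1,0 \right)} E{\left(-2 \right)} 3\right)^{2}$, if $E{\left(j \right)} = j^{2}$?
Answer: $4839$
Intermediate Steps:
$V{\left(L \right)} = 0$
$z{\left(M,r \right)} = M + r$ ($z{\left(M,r \right)} = \left(M + r\right) + 0 = M + r$)
$4695 + \left(z{\left(1,0 \right)} E{\left(-2 \right)} 3\right)^{2} = 4695 + \left(\left(1 + 0\right) \left(-2\right)^{2} \cdot 3\right)^{2} = 4695 + \left(1 \cdot 4 \cdot 3\right)^{2} = 4695 + \left(4 \cdot 3\right)^{2} = 4695 + 12^{2} = 4695 + 144 = 4839$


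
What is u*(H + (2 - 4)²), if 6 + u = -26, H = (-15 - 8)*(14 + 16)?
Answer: 21952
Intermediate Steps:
H = -690 (H = -23*30 = -690)
u = -32 (u = -6 - 26 = -32)
u*(H + (2 - 4)²) = -32*(-690 + (2 - 4)²) = -32*(-690 + (-2)²) = -32*(-690 + 4) = -32*(-686) = 21952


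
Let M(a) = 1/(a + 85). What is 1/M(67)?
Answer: 152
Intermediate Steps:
M(a) = 1/(85 + a)
1/M(67) = 1/(1/(85 + 67)) = 1/(1/152) = 152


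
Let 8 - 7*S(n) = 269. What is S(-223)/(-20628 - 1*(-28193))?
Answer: -261/52955 ≈ -0.0049287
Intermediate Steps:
S(n) = -261/7 (S(n) = 8/7 - ⅐*269 = 8/7 - 269/7 = -261/7)
S(-223)/(-20628 - 1*(-28193)) = -261/(7*(-20628 - 1*(-28193))) = -261/(7*(-20628 + 28193)) = -261/7/7565 = -261/7*1/7565 = -261/52955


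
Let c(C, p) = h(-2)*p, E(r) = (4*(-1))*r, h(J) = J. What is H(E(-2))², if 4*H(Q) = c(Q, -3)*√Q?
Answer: 18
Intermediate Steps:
E(r) = -4*r
c(C, p) = -2*p
H(Q) = 3*√Q/2 (H(Q) = ((-2*(-3))*√Q)/4 = (6*√Q)/4 = 3*√Q/2)
H(E(-2))² = (3*√(-4*(-2))/2)² = (3*√8/2)² = (3*(2*√2)/2)² = (3*√2)² = 18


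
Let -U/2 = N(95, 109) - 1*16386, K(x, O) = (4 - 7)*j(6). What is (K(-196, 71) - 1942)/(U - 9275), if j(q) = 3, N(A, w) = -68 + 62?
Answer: -1951/23509 ≈ -0.082989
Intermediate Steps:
N(A, w) = -6
K(x, O) = -9 (K(x, O) = (4 - 7)*3 = -3*3 = -9)
U = 32784 (U = -2*(-6 - 1*16386) = -2*(-6 - 16386) = -2*(-16392) = 32784)
(K(-196, 71) - 1942)/(U - 9275) = (-9 - 1942)/(32784 - 9275) = -1951/23509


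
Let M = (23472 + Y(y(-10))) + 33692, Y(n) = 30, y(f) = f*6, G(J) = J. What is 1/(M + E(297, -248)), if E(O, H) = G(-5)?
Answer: 1/57189 ≈ 1.7486e-5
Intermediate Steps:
y(f) = 6*f
E(O, H) = -5
M = 57194 (M = (23472 + 30) + 33692 = 23502 + 33692 = 57194)
1/(M + E(297, -248)) = 1/(57194 - 5) = 1/57189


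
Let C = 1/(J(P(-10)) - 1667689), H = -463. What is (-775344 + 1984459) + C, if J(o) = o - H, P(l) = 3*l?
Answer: 2015904238439/1667256 ≈ 1.2091e+6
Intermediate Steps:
J(o) = 463 + o (J(o) = o - 1*(-463) = o + 463 = 463 + o)
C = -1/1667256 (C = 1/((463 + 3*(-10)) - 1667689) = 1/((463 - 30) - 1667689) = 1/(433 - 1667689) = 1/(-1667256) = -1/1667256 ≈ -5.9979e-7)
(-775344 + 1984459) + C = (-775344 + 1984459) - 1/1667256 = 1209115 - 1/1667256 = 2015904238439/1667256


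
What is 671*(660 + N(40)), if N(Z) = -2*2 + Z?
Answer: 467016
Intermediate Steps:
N(Z) = -4 + Z
671*(660 + N(40)) = 671*(660 + (-4 + 40)) = 671*(660 + 36) = 671*696 = 467016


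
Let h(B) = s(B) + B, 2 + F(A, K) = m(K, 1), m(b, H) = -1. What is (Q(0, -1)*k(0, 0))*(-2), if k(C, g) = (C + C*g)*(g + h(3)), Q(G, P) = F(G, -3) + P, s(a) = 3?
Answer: 0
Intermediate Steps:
F(A, K) = -3 (F(A, K) = -2 - 1 = -3)
h(B) = 3 + B
Q(G, P) = -3 + P
k(C, g) = (6 + g)*(C + C*g) (k(C, g) = (C + C*g)*(g + (3 + 3)) = (C + C*g)*(g + 6) = (C + C*g)*(6 + g) = (6 + g)*(C + C*g))
(Q(0, -1)*k(0, 0))*(-2) = ((-3 - 1)*(0*(6 + 0**2 + 7*0)))*(-2) = -0*(6 + 0 + 0)*(-2) = -0*6*(-2) = -4*0*(-2) = 0*(-2) = 0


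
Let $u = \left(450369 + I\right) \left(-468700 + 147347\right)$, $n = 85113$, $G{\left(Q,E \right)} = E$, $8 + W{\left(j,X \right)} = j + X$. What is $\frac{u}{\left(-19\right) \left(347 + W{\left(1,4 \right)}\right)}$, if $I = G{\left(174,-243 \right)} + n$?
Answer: $\frac{172000658367}{6536} \approx 2.6316 \cdot 10^{7}$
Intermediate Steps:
$W{\left(j,X \right)} = -8 + X + j$ ($W{\left(j,X \right)} = -8 + \left(j + X\right) = -8 + \left(X + j\right) = -8 + X + j$)
$I = 84870$ ($I = -243 + 85113 = 84870$)
$u = -172000658367$ ($u = \left(450369 + 84870\right) \left(-468700 + 147347\right) = 535239 \left(-321353\right) = -172000658367$)
$\frac{u}{\left(-19\right) \left(347 + W{\left(1,4 \right)}\right)} = - \frac{172000658367}{\left(-19\right) \left(347 + \left(-8 + 4 + 1\right)\right)} = - \frac{172000658367}{\left(-19\right) \left(347 - 3\right)} = - \frac{172000658367}{\left(-19\right) 344} = - \frac{172000658367}{-6536} = \left(-172000658367\right) \left(- \frac{1}{6536}\right) = \frac{172000658367}{6536}$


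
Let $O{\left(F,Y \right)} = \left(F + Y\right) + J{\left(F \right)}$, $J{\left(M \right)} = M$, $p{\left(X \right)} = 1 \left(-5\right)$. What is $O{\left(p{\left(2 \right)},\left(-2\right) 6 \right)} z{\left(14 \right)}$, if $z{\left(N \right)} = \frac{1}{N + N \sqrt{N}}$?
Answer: $\frac{11}{91} - \frac{11 \sqrt{14}}{91} \approx -0.33141$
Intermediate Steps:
$p{\left(X \right)} = -5$
$O{\left(F,Y \right)} = Y + 2 F$ ($O{\left(F,Y \right)} = \left(F + Y\right) + F = Y + 2 F$)
$z{\left(N \right)} = \frac{1}{N + N^{\frac{3}{2}}}$
$O{\left(p{\left(2 \right)},\left(-2\right) 6 \right)} z{\left(14 \right)} = \frac{\left(-2\right) 6 + 2 \left(-5\right)}{14 + 14^{\frac{3}{2}}} = \frac{-12 - 10}{14 + 14 \sqrt{14}} = - \frac{22}{14 + 14 \sqrt{14}}$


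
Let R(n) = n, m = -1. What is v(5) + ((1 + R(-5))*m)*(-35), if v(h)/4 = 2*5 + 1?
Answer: -96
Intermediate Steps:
v(h) = 44 (v(h) = 4*(2*5 + 1) = 4*(10 + 1) = 4*11 = 44)
v(5) + ((1 + R(-5))*m)*(-35) = 44 + ((1 - 5)*(-1))*(-35) = 44 - 4*(-1)*(-35) = 44 + 4*(-35) = 44 - 140 = -96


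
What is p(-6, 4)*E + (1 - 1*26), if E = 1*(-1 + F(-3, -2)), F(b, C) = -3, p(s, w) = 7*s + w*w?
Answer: 79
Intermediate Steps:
p(s, w) = w**2 + 7*s (p(s, w) = 7*s + w**2 = w**2 + 7*s)
E = -4 (E = 1*(-1 - 3) = 1*(-4) = -4)
p(-6, 4)*E + (1 - 1*26) = (4**2 + 7*(-6))*(-4) + (1 - 1*26) = (16 - 42)*(-4) + (1 - 26) = -26*(-4) - 25 = 104 - 25 = 79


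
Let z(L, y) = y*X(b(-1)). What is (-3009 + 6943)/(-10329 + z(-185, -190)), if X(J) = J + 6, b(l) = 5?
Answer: -3934/12419 ≈ -0.31677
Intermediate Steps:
X(J) = 6 + J
z(L, y) = 11*y (z(L, y) = y*(6 + 5) = y*11 = 11*y)
(-3009 + 6943)/(-10329 + z(-185, -190)) = (-3009 + 6943)/(-10329 + 11*(-190)) = 3934/(-10329 - 2090) = 3934/(-12419) = 3934*(-1/12419) = -3934/12419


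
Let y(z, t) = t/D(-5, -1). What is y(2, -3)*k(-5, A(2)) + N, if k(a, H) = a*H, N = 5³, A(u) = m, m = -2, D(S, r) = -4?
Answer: 265/2 ≈ 132.50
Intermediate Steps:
A(u) = -2
y(z, t) = -t/4 (y(z, t) = t/(-4) = t*(-¼) = -t/4)
N = 125
k(a, H) = H*a
y(2, -3)*k(-5, A(2)) + N = (-¼*(-3))*(-2*(-5)) + 125 = (¾)*10 + 125 = 15/2 + 125 = 265/2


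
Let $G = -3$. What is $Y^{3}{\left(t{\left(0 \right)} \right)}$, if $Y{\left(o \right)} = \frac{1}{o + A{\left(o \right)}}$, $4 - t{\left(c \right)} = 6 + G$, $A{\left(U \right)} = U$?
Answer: $\frac{1}{8} \approx 0.125$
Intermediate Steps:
$t{\left(c \right)} = 1$ ($t{\left(c \right)} = 4 - \left(6 - 3\right) = 4 - 3 = 1$)
$Y{\left(o \right)} = \frac{1}{2 o}$ ($Y{\left(o \right)} = \frac{1}{o + o} = \frac{1}{2 o}$)
$Y^{3}{\left(t{\left(0 \right)} \right)} = \left(\frac{1}{2 \cdot 1}\right)^{3} = \left(\frac{1}{2} \cdot 1\right)^{3} = \left(\frac{1}{2}\right)^{3} = \frac{1}{8}$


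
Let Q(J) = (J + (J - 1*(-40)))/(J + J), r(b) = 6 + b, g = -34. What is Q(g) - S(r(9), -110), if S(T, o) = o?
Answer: 1877/17 ≈ 110.41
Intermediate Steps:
Q(J) = (40 + 2*J)/(2*J) (Q(J) = (J + (J + 40))/((2*J)) = (J + (40 + J))*(1/(2*J)) = (40 + 2*J)*(1/(2*J)) = (40 + 2*J)/(2*J))
Q(g) - S(r(9), -110) = (20 - 34)/(-34) - 1*(-110) = -1/34*(-14) + 110 = 7/17 + 110 = 1877/17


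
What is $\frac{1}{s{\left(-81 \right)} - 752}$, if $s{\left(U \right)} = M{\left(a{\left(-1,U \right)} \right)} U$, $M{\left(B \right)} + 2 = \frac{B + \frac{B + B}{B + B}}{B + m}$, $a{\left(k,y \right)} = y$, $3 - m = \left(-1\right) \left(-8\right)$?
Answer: $- \frac{43}{28610} \approx -0.001503$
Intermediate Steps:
$m = -5$ ($m = 3 - \left(-1\right) \left(-8\right) = 3 - 8 = -5$)
$M{\left(B \right)} = -2 + \frac{1 + B}{-5 + B}$ ($M{\left(B \right)} = -2 + \frac{B + \frac{B + B}{B + B}}{B - 5} = -2 + \frac{B + \frac{2 B}{2 B}}{-5 + B} = -2 + \frac{B + 2 B \frac{1}{2 B}}{-5 + B} = -2 + \frac{B + 1}{-5 + B} = -2 + \frac{1 + B}{-5 + B}$)
$s{\left(U \right)} = \frac{U \left(11 - U\right)}{-5 + U}$ ($s{\left(U \right)} = \frac{11 - U}{-5 + U} U = \frac{U \left(11 - U\right)}{-5 + U}$)
$\frac{1}{s{\left(-81 \right)} - 752} = \frac{1}{- \frac{81 \left(11 - -81\right)}{-5 - 81} - 752} = \frac{1}{- \frac{81 \left(11 + 81\right)}{-86} - 752} = \frac{1}{\left(-81\right) \left(- \frac{1}{86}\right) 92 - 752} = \frac{1}{\frac{3726}{43} - 752} = \frac{1}{- \frac{28610}{43}} = - \frac{43}{28610}$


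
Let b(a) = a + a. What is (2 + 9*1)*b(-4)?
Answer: -88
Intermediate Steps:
b(a) = 2*a
(2 + 9*1)*b(-4) = (2 + 9*1)*(2*(-4)) = (2 + 9)*(-8) = 11*(-8) = -88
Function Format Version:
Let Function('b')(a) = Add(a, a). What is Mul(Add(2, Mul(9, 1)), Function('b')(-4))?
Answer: -88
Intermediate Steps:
Function('b')(a) = Mul(2, a)
Mul(Add(2, Mul(9, 1)), Function('b')(-4)) = Mul(Add(2, Mul(9, 1)), Mul(2, -4)) = Mul(Add(2, 9), -8) = Mul(11, -8) = -88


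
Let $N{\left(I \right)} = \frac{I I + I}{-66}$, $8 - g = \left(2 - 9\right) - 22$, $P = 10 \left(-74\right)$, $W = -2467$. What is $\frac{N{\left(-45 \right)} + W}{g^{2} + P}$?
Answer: $- \frac{2497}{629} \approx -3.9698$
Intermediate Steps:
$P = -740$
$g = 37$ ($g = 8 - \left(\left(2 - 9\right) - 22\right) = 8 - \left(-7 - 22\right) = 8 - -29 = 8 + 29 = 37$)
$N{\left(I \right)} = - \frac{I}{66} - \frac{I^{2}}{66}$ ($N{\left(I \right)} = \left(I^{2} + I\right) \left(- \frac{1}{66}\right) = \left(I + I^{2}\right) \left(- \frac{1}{66}\right) = - \frac{I}{66} - \frac{I^{2}}{66}$)
$\frac{N{\left(-45 \right)} + W}{g^{2} + P} = \frac{\left(- \frac{1}{66}\right) \left(-45\right) \left(1 - 45\right) - 2467}{37^{2} - 740} = \frac{\left(- \frac{1}{66}\right) \left(-45\right) \left(-44\right) - 2467}{1369 - 740} = \frac{-30 - 2467}{629} = \left(-2497\right) \frac{1}{629} = - \frac{2497}{629}$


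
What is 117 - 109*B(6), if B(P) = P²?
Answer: -3807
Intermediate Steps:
117 - 109*B(6) = 117 - 109*6² = 117 - 109*36 = 117 - 3924 = -3807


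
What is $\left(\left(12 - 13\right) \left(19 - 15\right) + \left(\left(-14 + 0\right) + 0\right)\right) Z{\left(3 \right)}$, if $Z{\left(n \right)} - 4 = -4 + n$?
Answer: $-54$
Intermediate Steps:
$Z{\left(n \right)} = n$ ($Z{\left(n \right)} = 4 + \left(-4 + n\right) = n$)
$\left(\left(12 - 13\right) \left(19 - 15\right) + \left(\left(-14 + 0\right) + 0\right)\right) Z{\left(3 \right)} = \left(\left(12 - 13\right) \left(19 - 15\right) + \left(\left(-14 + 0\right) + 0\right)\right) 3 = \left(\left(-1\right) 4 + \left(-14 + 0\right)\right) 3 = \left(-4 - 14\right) 3 = \left(-18\right) 3 = -54$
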